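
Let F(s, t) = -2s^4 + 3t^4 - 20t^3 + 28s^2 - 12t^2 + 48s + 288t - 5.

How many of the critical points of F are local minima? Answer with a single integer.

F separates as a function of s plus a function of t, so ∇F=0 decouples.
∂F/∂s = -8(s - 3)(s + 1)(s + 2) = 0 at s ∈ {-2, -1, 3}; ∂F/∂t = 12(t - 4)(t - 3)(t + 2) = 0 at t ∈ {-2, 3, 4}.
The Hessian is diagonal: diag(F_ss, F_tt). Second derivatives: F_ss(-2)=-40, F_ss(-1)=32, F_ss(3)=-160; F_tt(-2)=360, F_tt(3)=-60, F_tt(4)=72.
Local minima occur where both diagonal entries positive: (-1, -2), (-1, 4). Count: 2.

2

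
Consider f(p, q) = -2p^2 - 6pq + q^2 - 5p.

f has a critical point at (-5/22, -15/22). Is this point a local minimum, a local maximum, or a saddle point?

saddle point

The Hessian of f is constant: H = [[-4, -6], [-6, 2]].
det(H) = (-4)·2 − (-6)² = -44.
Since det(H) < 0, H is indefinite and the critical point is a saddle point.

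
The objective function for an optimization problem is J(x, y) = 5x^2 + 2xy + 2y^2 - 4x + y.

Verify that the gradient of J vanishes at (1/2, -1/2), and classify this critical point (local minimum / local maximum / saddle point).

∇J = (10x + 2y - 4, 2x + 4y + 1); substituting (1/2, -1/2) gives ∇J = (0, 0), so (1/2, -1/2) is indeed a critical point.
The Hessian of J is constant: H = [[10, 2], [2, 4]].
det(H) = 10·4 − 2² = 36.
det(H) > 0 and tr(H) = 14 > 0, so H is positive definite and the point is a local minimum.

local minimum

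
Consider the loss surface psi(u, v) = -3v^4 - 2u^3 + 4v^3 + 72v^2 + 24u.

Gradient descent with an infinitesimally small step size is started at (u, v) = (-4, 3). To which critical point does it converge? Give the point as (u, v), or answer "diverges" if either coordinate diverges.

(-2, 0)

psi is separable, so gradient descent decouples: u follows -∂psi/∂u, v follows -∂psi/∂v.
∂psi/∂u = -6(u - 2)(u + 2); at u=-4 this is -72, so u increases.
∂psi/∂v = -12v(v - 4)(v + 3); at v=3 this is 216, so v decreases.
u converges to its nearest critical value -2 (a local min of the u-part); v converges to 0. The iterate converges to (-2, 0).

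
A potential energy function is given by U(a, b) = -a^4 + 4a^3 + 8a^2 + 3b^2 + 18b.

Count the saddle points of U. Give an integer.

2

U separates as a function of a plus a function of b, so ∇U=0 decouples.
∂U/∂a = -4a(a - 4)(a + 1) = 0 at a ∈ {-1, 0, 4}; ∂U/∂b = 6(b + 3) = 0 at b ∈ {-3}.
The Hessian is diagonal: diag(U_aa, U_bb). Second derivatives: U_aa(-1)=-20, U_aa(0)=16, U_aa(4)=-80; U_bb(-3)=6.
Saddle points occur where the two diagonal entries have opposite signs: (-1, -3), (4, -3). Count: 2.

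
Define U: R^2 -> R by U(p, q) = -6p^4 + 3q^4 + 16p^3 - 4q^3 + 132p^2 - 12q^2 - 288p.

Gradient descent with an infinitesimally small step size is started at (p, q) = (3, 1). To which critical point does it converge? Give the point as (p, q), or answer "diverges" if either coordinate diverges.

(1, 2)

U is separable, so gradient descent decouples: p follows -∂U/∂p, q follows -∂U/∂q.
∂U/∂p = -24(p - 4)(p - 1)(p + 3); at p=3 this is 288, so p decreases.
∂U/∂q = 12q(q - 2)(q + 1); at q=1 this is -24, so q increases.
p converges to its nearest critical value 1 (a local min of the p-part); q converges to 2. The iterate converges to (1, 2).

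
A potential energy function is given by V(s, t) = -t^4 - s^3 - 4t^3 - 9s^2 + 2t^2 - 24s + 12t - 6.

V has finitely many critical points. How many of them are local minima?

1

V separates as a function of s plus a function of t, so ∇V=0 decouples.
∂V/∂s = -3(s + 2)(s + 4) = 0 at s ∈ {-4, -2}; ∂V/∂t = -4(t - 1)(t + 1)(t + 3) = 0 at t ∈ {-3, -1, 1}.
The Hessian is diagonal: diag(V_ss, V_tt). Second derivatives: V_ss(-4)=6, V_ss(-2)=-6; V_tt(-3)=-32, V_tt(-1)=16, V_tt(1)=-32.
Local minima occur where both diagonal entries positive: (-4, -1). Count: 1.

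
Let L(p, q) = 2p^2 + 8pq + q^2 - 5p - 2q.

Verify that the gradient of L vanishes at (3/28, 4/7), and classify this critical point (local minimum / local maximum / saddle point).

saddle point

∇L = (4p + 8q - 5, 8p + 2q - 2); substituting (3/28, 4/7) gives ∇L = (0, 0), so (3/28, 4/7) is indeed a critical point.
The Hessian of L is constant: H = [[4, 8], [8, 2]].
det(H) = 4·2 − 8² = -56.
Since det(H) < 0, H is indefinite and the critical point is a saddle point.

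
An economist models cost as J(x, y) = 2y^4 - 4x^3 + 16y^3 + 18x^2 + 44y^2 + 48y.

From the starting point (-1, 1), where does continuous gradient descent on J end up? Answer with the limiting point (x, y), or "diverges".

J is separable, so gradient descent decouples: x follows -∂J/∂x, y follows -∂J/∂y.
∂J/∂x = -12x(x - 3); at x=-1 this is -48, so x increases.
∂J/∂y = 8(y + 1)(y + 2)(y + 3); at y=1 this is 192, so y decreases.
x converges to its nearest critical value 0 (a local min of the x-part); y converges to -1. The iterate converges to (0, -1).

(0, -1)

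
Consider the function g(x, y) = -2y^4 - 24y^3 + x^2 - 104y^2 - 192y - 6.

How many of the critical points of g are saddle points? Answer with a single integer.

g separates as a function of x plus a function of y, so ∇g=0 decouples.
∂g/∂x = 2x = 0 at x ∈ {0}; ∂g/∂y = -8(y + 2)(y + 3)(y + 4) = 0 at y ∈ {-4, -3, -2}.
The Hessian is diagonal: diag(g_xx, g_yy). Second derivatives: g_xx(0)=2; g_yy(-4)=-16, g_yy(-3)=8, g_yy(-2)=-16.
Saddle points occur where the two diagonal entries have opposite signs: (0, -4), (0, -2). Count: 2.

2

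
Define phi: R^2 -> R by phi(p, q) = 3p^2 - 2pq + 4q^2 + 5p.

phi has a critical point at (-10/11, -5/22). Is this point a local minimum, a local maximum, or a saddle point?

The Hessian of phi is constant: H = [[6, -2], [-2, 8]].
det(H) = 6·8 − (-2)² = 44.
det(H) > 0 and tr(H) = 14 > 0, so H is positive definite and the point is a local minimum.

local minimum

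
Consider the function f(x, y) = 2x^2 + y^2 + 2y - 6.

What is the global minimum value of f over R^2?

-7

f(x,y) separates as P(x) + Q(y) − 6, so its minimum is min P + min Q − 6.
P'(x) = 4x vanishes at x ∈ {0}; Q'(y) = 2y + 2 vanishes at y ∈ {-1}.
Local minima of P (where P''>0): P(0)=0. Local minima of Q: Q(-1)=-1.
So the global minimum of f is P(0) + Q(-1) − 6 = 0 − 1 − 6 = -7, attained at (0, -1).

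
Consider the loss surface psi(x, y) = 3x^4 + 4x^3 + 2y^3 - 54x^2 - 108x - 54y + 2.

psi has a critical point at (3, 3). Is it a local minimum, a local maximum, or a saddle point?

local minimum

The mixed partial ∂²psi/∂x∂y is 0, so the Hessian at any point is diag(psi_xx, psi_yy) = diag(12(3x^2 + 2x - 9), 12y).
At (3, 3): H = diag(288, 36).
Both eigenvalues are positive, so H is positive definite: a local minimum.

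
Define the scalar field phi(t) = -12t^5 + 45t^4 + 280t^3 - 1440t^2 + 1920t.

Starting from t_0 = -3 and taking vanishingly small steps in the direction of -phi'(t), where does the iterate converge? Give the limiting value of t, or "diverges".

-4

phi'(t) = -60(t - 4)(t - 2)(t - 1)(t + 4), so phi'(-3) = 8400.
Gradient descent moves in the -phi' direction, i.e. t is decreasing.
The nearest critical point in that direction is t = -4, where phi'' = 14400 > 0 (a local minimum). The iterate converges there.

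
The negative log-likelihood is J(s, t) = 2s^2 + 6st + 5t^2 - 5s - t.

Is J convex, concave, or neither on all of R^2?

J is quadratic, so its Hessian is the constant matrix H = [[4, 6], [6, 10]].
det(H) = 4, tr(H) = 14.
det(H) > 0 and tr(H) > 0, so H is positive definite everywhere: convex.

convex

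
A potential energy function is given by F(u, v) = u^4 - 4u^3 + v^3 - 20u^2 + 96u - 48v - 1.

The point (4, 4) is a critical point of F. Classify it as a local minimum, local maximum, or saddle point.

local minimum

The mixed partial ∂²F/∂u∂v is 0, so the Hessian at any point is diag(F_uu, F_vv) = diag(4(3u^2 - 6u - 10), 6v).
At (4, 4): H = diag(56, 24).
Both eigenvalues are positive, so H is positive definite: a local minimum.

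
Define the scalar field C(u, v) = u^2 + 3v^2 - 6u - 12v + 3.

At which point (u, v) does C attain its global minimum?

C(u,v) separates as P(u) + Q(v) + 3, so its minimum is min P + min Q + 3.
P'(u) = 2u - 6 vanishes at u ∈ {3}; Q'(v) = 6v - 12 vanishes at v ∈ {2}.
Local minima of P (where P''>0): P(3)=-9. Local minima of Q: Q(2)=-12.
So the global minimum of C is P(3) + Q(2) + 3 = -9 − 12 + 3 = -18, attained at (3, 2).

(3, 2)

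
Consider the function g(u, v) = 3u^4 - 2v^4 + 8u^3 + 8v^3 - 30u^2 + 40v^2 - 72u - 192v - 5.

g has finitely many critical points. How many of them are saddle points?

g separates as a function of u plus a function of v, so ∇g=0 decouples.
∂g/∂u = 12(u - 2)(u + 1)(u + 3) = 0 at u ∈ {-3, -1, 2}; ∂g/∂v = -8(v - 4)(v - 2)(v + 3) = 0 at v ∈ {-3, 2, 4}.
The Hessian is diagonal: diag(g_uu, g_vv). Second derivatives: g_uu(-3)=120, g_uu(-1)=-72, g_uu(2)=180; g_vv(-3)=-280, g_vv(2)=80, g_vv(4)=-112.
Saddle points occur where the two diagonal entries have opposite signs: (-3, -3), (-3, 4), (-1, 2), (2, -3), (2, 4). Count: 5.

5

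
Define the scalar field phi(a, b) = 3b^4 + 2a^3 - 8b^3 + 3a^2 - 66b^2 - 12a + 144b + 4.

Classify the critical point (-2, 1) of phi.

The mixed partial ∂²phi/∂a∂b is 0, so the Hessian at any point is diag(phi_aa, phi_bb) = diag(6(2a + 1), 12(3b^2 - 4b - 11)).
At (-2, 1): H = diag(-18, -144).
Both eigenvalues are negative, so H is negative definite: a local maximum.

local maximum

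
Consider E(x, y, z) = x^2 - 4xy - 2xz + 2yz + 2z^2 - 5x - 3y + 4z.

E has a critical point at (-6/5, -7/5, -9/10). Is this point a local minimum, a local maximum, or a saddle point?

saddle point

The Hessian is constant: H = [[2, -4, -2], [-4, 0, 2], [-2, 2, 4]].
Leading principal minors: Δ₁ = 2, Δ₂ = -16, Δ₃ = -40.
The minors fit neither the all-positive nor the alternating-sign pattern, so H is indefinite: a saddle point.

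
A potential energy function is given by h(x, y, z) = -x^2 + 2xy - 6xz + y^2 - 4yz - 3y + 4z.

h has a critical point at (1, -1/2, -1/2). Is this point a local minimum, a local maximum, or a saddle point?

saddle point

The Hessian is constant: H = [[-2, 2, -6], [2, 2, -4], [-6, -4, 0]].
Leading principal minors: Δ₁ = -2, Δ₂ = -8, Δ₃ = 56.
The minors fit neither the all-positive nor the alternating-sign pattern, so H is indefinite: a saddle point.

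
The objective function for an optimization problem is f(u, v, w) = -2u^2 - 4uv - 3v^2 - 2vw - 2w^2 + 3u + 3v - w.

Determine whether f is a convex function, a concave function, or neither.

f is quadratic, so its Hessian is the constant matrix H = [[-4, -4, 0], [-4, -6, -2], [0, -2, -4]].
Leading principal minors: -4, 8, -16.
Signs alternate −, +, − ⇒ H ≺ 0 ⇒ concave.

concave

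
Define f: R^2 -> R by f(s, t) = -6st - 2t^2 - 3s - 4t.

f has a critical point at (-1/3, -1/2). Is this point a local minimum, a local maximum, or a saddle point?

The Hessian of f is constant: H = [[0, -6], [-6, -4]].
det(H) = 0·(-4) − (-6)² = -36.
Since det(H) < 0, H is indefinite and the critical point is a saddle point.

saddle point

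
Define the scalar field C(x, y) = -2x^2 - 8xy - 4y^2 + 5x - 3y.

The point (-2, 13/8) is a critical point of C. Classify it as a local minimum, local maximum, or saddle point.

saddle point

The Hessian of C is constant: H = [[-4, -8], [-8, -8]].
det(H) = (-4)·(-8) − (-8)² = -32.
Since det(H) < 0, H is indefinite and the critical point is a saddle point.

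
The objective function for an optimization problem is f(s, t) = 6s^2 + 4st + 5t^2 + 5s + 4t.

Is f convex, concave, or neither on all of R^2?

convex

f is quadratic, so its Hessian is the constant matrix H = [[12, 4], [4, 10]].
det(H) = 104, tr(H) = 22.
det(H) > 0 and tr(H) > 0, so H is positive definite everywhere: convex.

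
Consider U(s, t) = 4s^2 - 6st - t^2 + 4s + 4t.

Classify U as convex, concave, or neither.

neither

U is quadratic, so its Hessian is the constant matrix H = [[8, -6], [-6, -2]].
det(H) = -52, tr(H) = 6.
det(H) < 0, so H is indefinite: neither convex nor concave.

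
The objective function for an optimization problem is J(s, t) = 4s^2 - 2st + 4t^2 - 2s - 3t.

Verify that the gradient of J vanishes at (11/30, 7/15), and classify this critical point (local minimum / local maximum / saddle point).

∇J = (8s - 2t - 2, -2s + 8t - 3); substituting (11/30, 7/15) gives ∇J = (0, 0), so (11/30, 7/15) is indeed a critical point.
The Hessian of J is constant: H = [[8, -2], [-2, 8]].
det(H) = 8·8 − (-2)² = 60.
det(H) > 0 and tr(H) = 16 > 0, so H is positive definite and the point is a local minimum.

local minimum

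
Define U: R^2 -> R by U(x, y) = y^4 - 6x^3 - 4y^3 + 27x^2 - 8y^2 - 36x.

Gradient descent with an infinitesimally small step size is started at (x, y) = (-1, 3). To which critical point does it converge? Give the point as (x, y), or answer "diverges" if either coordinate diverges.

(1, 4)

U is separable, so gradient descent decouples: x follows -∂U/∂x, y follows -∂U/∂y.
∂U/∂x = -18(x - 2)(x - 1); at x=-1 this is -108, so x increases.
∂U/∂y = 4y(y - 4)(y + 1); at y=3 this is -48, so y increases.
x converges to its nearest critical value 1 (a local min of the x-part); y converges to 4. The iterate converges to (1, 4).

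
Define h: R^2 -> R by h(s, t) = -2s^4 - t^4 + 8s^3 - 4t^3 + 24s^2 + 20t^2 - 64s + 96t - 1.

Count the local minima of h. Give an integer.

1

h separates as a function of s plus a function of t, so ∇h=0 decouples.
∂h/∂s = -8(s - 4)(s - 1)(s + 2) = 0 at s ∈ {-2, 1, 4}; ∂h/∂t = -4(t - 3)(t + 2)(t + 4) = 0 at t ∈ {-4, -2, 3}.
The Hessian is diagonal: diag(h_ss, h_tt). Second derivatives: h_ss(-2)=-144, h_ss(1)=72, h_ss(4)=-144; h_tt(-4)=-56, h_tt(-2)=40, h_tt(3)=-140.
Local minima occur where both diagonal entries positive: (1, -2). Count: 1.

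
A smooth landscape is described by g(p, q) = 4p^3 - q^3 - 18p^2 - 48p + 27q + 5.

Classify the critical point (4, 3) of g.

The mixed partial ∂²g/∂p∂q is 0, so the Hessian at any point is diag(g_pp, g_qq) = diag(12(2p - 3), -6q).
At (4, 3): H = diag(60, -18).
The eigenvalues have opposite signs, so H is indefinite: a saddle point.

saddle point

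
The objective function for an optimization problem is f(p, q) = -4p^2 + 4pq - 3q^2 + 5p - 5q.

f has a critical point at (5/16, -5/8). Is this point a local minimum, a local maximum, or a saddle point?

The Hessian of f is constant: H = [[-8, 4], [4, -6]].
det(H) = (-8)·(-6) − 4² = 32.
det(H) > 0 and tr(H) = -14 < 0, so H is negative definite and the point is a local maximum.

local maximum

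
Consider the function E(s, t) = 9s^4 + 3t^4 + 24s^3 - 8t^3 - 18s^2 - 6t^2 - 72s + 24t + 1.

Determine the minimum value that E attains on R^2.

-75

E(s,t) separates as P(s) + Q(t) + 1, so its minimum is min P + min Q + 1.
P'(s) = 36(s - 1)(s + 1)(s + 2) vanishes at s ∈ {-2, -1, 1}; Q'(t) = 12(t - 2)(t - 1)(t + 1) vanishes at t ∈ {-1, 1, 2}.
Local minima of P (where P''>0): P(-2)=24, P(1)=-57. Local minima of Q: Q(-1)=-19, Q(2)=8.
So the global minimum of E is P(1) + Q(-1) + 1 = -57 − 19 + 1 = -75, attained at (1, -1).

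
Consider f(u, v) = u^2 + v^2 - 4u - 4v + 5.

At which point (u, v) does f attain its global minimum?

(2, 2)

f(u,v) separates as P(u) + Q(v) + 5, so its minimum is min P + min Q + 5.
P'(u) = 2u - 4 vanishes at u ∈ {2}; Q'(v) = 2v - 4 vanishes at v ∈ {2}.
Local minima of P (where P''>0): P(2)=-4. Local minima of Q: Q(2)=-4.
So the global minimum of f is P(2) + Q(2) + 5 = -4 − 4 + 5 = -3, attained at (2, 2).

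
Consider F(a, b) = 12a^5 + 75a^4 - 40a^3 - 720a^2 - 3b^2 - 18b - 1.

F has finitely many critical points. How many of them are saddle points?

F separates as a function of a plus a function of b, so ∇F=0 decouples.
∂F/∂a = 60a(a - 2)(a + 3)(a + 4) = 0 at a ∈ {-4, -3, 0, 2}; ∂F/∂b = -6(b + 3) = 0 at b ∈ {-3}.
The Hessian is diagonal: diag(F_aa, F_bb). Second derivatives: F_aa(-4)=-1440, F_aa(-3)=900, F_aa(0)=-1440, F_aa(2)=3600; F_bb(-3)=-6.
Saddle points occur where the two diagonal entries have opposite signs: (-3, -3), (2, -3). Count: 2.

2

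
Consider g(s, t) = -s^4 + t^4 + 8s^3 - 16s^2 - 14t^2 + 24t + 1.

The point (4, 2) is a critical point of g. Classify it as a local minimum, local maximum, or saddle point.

The mixed partial ∂²g/∂s∂t is 0, so the Hessian at any point is diag(g_ss, g_tt) = diag(4(-3s^2 + 12s - 8), 4(3t^2 - 7)).
At (4, 2): H = diag(-32, 20).
The eigenvalues have opposite signs, so H is indefinite: a saddle point.

saddle point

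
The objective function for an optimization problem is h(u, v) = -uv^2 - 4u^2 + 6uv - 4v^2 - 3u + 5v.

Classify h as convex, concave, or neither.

neither

The term -uv^2 is cubic, so the Hessian is not constant.
∂²h/∂v² = -2u - 8, which takes both signs as u varies (negative for sufficiently large u). A diagonal entry of the Hessian changing sign means the Hessian is neither positive- nor negative-semidefinite on all of R^2.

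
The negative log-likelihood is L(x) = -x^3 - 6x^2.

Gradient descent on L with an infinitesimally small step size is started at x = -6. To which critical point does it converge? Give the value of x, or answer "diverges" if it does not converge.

L'(x) = -3x(x + 4), so L'(-6) = -36.
Gradient descent moves in the -L' direction, i.e. x is increasing.
The nearest critical point in that direction is x = -4, where L'' = 12 > 0 (a local minimum). The iterate converges there.

-4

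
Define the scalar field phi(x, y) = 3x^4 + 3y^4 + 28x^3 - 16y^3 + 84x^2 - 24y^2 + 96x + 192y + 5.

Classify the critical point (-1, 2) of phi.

saddle point

The mixed partial ∂²phi/∂x∂y is 0, so the Hessian at any point is diag(phi_xx, phi_yy) = diag(12(3x^2 + 14x + 14), 12(3y^2 - 8y - 4)).
At (-1, 2): H = diag(36, -96).
The eigenvalues have opposite signs, so H is indefinite: a saddle point.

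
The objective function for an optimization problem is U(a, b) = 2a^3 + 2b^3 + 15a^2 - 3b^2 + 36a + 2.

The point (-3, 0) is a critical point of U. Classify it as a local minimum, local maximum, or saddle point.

The mixed partial ∂²U/∂a∂b is 0, so the Hessian at any point is diag(U_aa, U_bb) = diag(6(2a + 5), 6(2b - 1)).
At (-3, 0): H = diag(-6, -6).
Both eigenvalues are negative, so H is negative definite: a local maximum.

local maximum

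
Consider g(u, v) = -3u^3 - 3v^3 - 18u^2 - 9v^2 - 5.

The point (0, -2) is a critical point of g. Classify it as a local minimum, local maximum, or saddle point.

The mixed partial ∂²g/∂u∂v is 0, so the Hessian at any point is diag(g_uu, g_vv) = diag(-18(u + 2), -18(v + 1)).
At (0, -2): H = diag(-36, 18).
The eigenvalues have opposite signs, so H is indefinite: a saddle point.

saddle point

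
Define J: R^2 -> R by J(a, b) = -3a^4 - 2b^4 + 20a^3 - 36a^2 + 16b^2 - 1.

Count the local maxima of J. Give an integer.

J separates as a function of a plus a function of b, so ∇J=0 decouples.
∂J/∂a = -12a(a - 3)(a - 2) = 0 at a ∈ {0, 2, 3}; ∂J/∂b = -8b(b - 2)(b + 2) = 0 at b ∈ {-2, 0, 2}.
The Hessian is diagonal: diag(J_aa, J_bb). Second derivatives: J_aa(0)=-72, J_aa(2)=24, J_aa(3)=-36; J_bb(-2)=-64, J_bb(0)=32, J_bb(2)=-64.
Local maxima occur where both diagonal entries negative: (0, -2), (0, 2), (3, -2), (3, 2). Count: 4.

4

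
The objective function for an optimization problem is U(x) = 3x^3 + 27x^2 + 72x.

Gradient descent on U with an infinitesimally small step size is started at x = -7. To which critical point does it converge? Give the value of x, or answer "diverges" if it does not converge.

U'(x) = 9(x + 2)(x + 4), so U'(-7) = 135.
Gradient descent moves in the -U' direction, i.e. x is decreasing.
There is no critical point below x=-7, and U' keeps the same sign, so the iterate runs off to −∞.

diverges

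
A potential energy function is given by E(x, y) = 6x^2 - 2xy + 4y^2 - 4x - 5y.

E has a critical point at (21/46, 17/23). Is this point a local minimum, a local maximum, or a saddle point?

The Hessian of E is constant: H = [[12, -2], [-2, 8]].
det(H) = 12·8 − (-2)² = 92.
det(H) > 0 and tr(H) = 20 > 0, so H is positive definite and the point is a local minimum.

local minimum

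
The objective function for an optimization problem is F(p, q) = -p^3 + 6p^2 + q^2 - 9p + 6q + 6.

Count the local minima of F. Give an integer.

1

F separates as a function of p plus a function of q, so ∇F=0 decouples.
∂F/∂p = -3(p - 3)(p - 1) = 0 at p ∈ {1, 3}; ∂F/∂q = 2(q + 3) = 0 at q ∈ {-3}.
The Hessian is diagonal: diag(F_pp, F_qq). Second derivatives: F_pp(1)=6, F_pp(3)=-6; F_qq(-3)=2.
Local minima occur where both diagonal entries positive: (1, -3). Count: 1.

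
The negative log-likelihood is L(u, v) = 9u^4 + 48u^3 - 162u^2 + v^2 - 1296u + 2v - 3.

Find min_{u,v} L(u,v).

-3325

L(u,v) separates as P(u) + Q(v) − 3, so its minimum is min P + min Q − 3.
P'(u) = 36(u - 3)(u + 3)(u + 4) vanishes at u ∈ {-4, -3, 3}; Q'(v) = 2v + 2 vanishes at v ∈ {-1}.
Local minima of P (where P''>0): P(-4)=1824, P(3)=-3321. Local minima of Q: Q(-1)=-1.
So the global minimum of L is P(3) + Q(-1) − 3 = -3321 − 1 − 3 = -3325, attained at (3, -1).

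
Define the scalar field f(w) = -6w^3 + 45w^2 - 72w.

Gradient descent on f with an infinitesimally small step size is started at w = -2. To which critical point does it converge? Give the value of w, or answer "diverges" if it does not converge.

f'(w) = -18(w - 4)(w - 1), so f'(-2) = -324.
Gradient descent moves in the -f' direction, i.e. w is increasing.
The nearest critical point in that direction is w = 1, where f'' = 54 > 0 (a local minimum). The iterate converges there.

1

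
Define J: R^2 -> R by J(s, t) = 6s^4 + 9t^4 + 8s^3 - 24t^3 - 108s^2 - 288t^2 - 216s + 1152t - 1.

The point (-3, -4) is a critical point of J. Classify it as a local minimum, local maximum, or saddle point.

The mixed partial ∂²J/∂s∂t is 0, so the Hessian at any point is diag(J_ss, J_tt) = diag(24(3s^2 + 2s - 9), 36(3t^2 - 4t - 16)).
At (-3, -4): H = diag(288, 1728).
Both eigenvalues are positive, so H is positive definite: a local minimum.

local minimum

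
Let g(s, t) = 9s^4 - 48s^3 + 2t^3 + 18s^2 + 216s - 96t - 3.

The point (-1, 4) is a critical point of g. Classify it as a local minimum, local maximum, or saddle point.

The mixed partial ∂²g/∂s∂t is 0, so the Hessian at any point is diag(g_ss, g_tt) = diag(36(3s^2 - 8s + 1), 12t).
At (-1, 4): H = diag(432, 48).
Both eigenvalues are positive, so H is positive definite: a local minimum.

local minimum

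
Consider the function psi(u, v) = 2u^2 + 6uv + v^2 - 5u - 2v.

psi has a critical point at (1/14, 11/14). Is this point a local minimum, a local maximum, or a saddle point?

The Hessian of psi is constant: H = [[4, 6], [6, 2]].
det(H) = 4·2 − 6² = -28.
Since det(H) < 0, H is indefinite and the critical point is a saddle point.

saddle point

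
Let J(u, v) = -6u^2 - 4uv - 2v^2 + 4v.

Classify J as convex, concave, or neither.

concave

J is quadratic, so its Hessian is the constant matrix H = [[-12, -4], [-4, -4]].
det(H) = 32, tr(H) = -16.
det(H) > 0 and tr(H) < 0, so H is negative definite everywhere: concave.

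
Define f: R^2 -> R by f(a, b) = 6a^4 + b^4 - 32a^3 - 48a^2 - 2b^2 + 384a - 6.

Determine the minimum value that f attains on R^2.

-615

f(a,b) separates as P(a) + Q(b) − 6, so its minimum is min P + min Q − 6.
P'(a) = 24(a - 4)(a - 2)(a + 2) vanishes at a ∈ {-2, 2, 4}; Q'(b) = 4b(b - 1)(b + 1) vanishes at b ∈ {-1, 0, 1}.
Local minima of P (where P''>0): P(-2)=-608, P(4)=256. Local minima of Q: Q(-1)=-1, Q(1)=-1.
So the global minimum of f is P(-2) + Q(-1) − 6 = -608 − 1 − 6 = -615, attained at (-2, -1).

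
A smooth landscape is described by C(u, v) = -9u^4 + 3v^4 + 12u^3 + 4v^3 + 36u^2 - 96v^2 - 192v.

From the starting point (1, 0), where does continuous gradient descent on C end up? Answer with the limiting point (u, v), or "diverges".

C is separable, so gradient descent decouples: u follows -∂C/∂u, v follows -∂C/∂v.
∂C/∂u = -36u(u - 2)(u + 1); at u=1 this is 72, so u decreases.
∂C/∂v = 12(v - 4)(v + 1)(v + 4); at v=0 this is -192, so v increases.
u converges to its nearest critical value 0 (a local min of the u-part); v converges to 4. The iterate converges to (0, 4).

(0, 4)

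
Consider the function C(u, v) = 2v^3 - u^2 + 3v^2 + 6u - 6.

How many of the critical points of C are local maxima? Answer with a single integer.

1

C separates as a function of u plus a function of v, so ∇C=0 decouples.
∂C/∂u = -2(u - 3) = 0 at u ∈ {3}; ∂C/∂v = 6v(v + 1) = 0 at v ∈ {-1, 0}.
The Hessian is diagonal: diag(C_uu, C_vv). Second derivatives: C_uu(3)=-2; C_vv(-1)=-6, C_vv(0)=6.
Local maxima occur where both diagonal entries negative: (3, -1). Count: 1.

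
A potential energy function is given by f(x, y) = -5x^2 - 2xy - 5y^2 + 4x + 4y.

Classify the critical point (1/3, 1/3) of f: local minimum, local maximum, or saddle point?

The Hessian of f is constant: H = [[-10, -2], [-2, -10]].
det(H) = (-10)·(-10) − (-2)² = 96.
det(H) > 0 and tr(H) = -20 < 0, so H is negative definite and the point is a local maximum.

local maximum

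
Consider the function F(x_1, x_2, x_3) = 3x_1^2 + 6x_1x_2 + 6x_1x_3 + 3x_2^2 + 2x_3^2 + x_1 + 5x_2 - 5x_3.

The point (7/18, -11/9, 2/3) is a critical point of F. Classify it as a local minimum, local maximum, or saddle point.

saddle point

The Hessian is constant: H = [[6, 6, 6], [6, 6, 0], [6, 0, 4]].
Leading principal minors: Δ₁ = 6, Δ₂ = 0, Δ₃ = -216.
The minors fit neither the all-positive nor the alternating-sign pattern, so H is indefinite: a saddle point.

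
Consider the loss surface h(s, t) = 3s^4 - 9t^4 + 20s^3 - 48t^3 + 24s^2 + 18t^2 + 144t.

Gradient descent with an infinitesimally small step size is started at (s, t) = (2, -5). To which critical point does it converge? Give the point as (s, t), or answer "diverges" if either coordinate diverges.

diverges

h is separable, so gradient descent decouples: s follows -∂h/∂s, t follows -∂h/∂t.
∂h/∂s = 12s(s + 1)(s + 4); at s=2 this is 432, so s decreases.
∂h/∂t = -36(t - 1)(t + 1)(t + 4); at t=-5 this is 864, so t decreases.
The t-coordinate has no critical point in that direction and runs off to infinity.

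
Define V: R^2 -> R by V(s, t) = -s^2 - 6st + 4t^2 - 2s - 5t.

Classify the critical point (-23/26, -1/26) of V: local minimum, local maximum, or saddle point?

saddle point

The Hessian of V is constant: H = [[-2, -6], [-6, 8]].
det(H) = (-2)·8 − (-6)² = -52.
Since det(H) < 0, H is indefinite and the critical point is a saddle point.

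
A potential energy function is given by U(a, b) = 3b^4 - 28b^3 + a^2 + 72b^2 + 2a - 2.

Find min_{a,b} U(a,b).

-3

U(a,b) separates as P(a) + Q(b) − 2, so its minimum is min P + min Q − 2.
P'(a) = 2a + 2 vanishes at a ∈ {-1}; Q'(b) = 12b(b - 4)(b - 3) vanishes at b ∈ {0, 3, 4}.
Local minima of P (where P''>0): P(-1)=-1. Local minima of Q: Q(0)=0, Q(4)=128.
So the global minimum of U is P(-1) + Q(0) − 2 = -1 + 0 − 2 = -3, attained at (-1, 0).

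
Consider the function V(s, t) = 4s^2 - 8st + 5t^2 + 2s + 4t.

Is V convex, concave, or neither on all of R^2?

V is quadratic, so its Hessian is the constant matrix H = [[8, -8], [-8, 10]].
det(H) = 16, tr(H) = 18.
det(H) > 0 and tr(H) > 0, so H is positive definite everywhere: convex.

convex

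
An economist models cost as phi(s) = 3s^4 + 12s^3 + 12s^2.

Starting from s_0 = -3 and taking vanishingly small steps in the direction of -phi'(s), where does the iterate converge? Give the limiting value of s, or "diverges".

-2

phi'(s) = 12s(s + 1)(s + 2), so phi'(-3) = -72.
Gradient descent moves in the -phi' direction, i.e. s is increasing.
The nearest critical point in that direction is s = -2, where phi'' = 24 > 0 (a local minimum). The iterate converges there.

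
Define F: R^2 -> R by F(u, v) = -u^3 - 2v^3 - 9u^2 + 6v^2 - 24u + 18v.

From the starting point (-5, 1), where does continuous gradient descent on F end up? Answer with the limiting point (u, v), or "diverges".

(-4, -1)

F is separable, so gradient descent decouples: u follows -∂F/∂u, v follows -∂F/∂v.
∂F/∂u = -3(u + 2)(u + 4); at u=-5 this is -9, so u increases.
∂F/∂v = -6(v - 3)(v + 1); at v=1 this is 24, so v decreases.
u converges to its nearest critical value -4 (a local min of the u-part); v converges to -1. The iterate converges to (-4, -1).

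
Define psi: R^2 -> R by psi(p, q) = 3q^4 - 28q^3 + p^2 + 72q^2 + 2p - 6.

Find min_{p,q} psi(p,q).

psi(p,q) separates as A(p) + B(q) − 6, so its minimum is min A + min B − 6.
A'(p) = 2p + 2 vanishes at p ∈ {-1}; B'(q) = 12q(q - 4)(q - 3) vanishes at q ∈ {0, 3, 4}.
Local minima of A (where A''>0): A(-1)=-1. Local minima of B: B(0)=0, B(4)=128.
So the global minimum of psi is A(-1) + B(0) − 6 = -1 + 0 − 6 = -7, attained at (-1, 0).

-7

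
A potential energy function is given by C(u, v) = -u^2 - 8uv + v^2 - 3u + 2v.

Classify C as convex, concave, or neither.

C is quadratic, so its Hessian is the constant matrix H = [[-2, -8], [-8, 2]].
det(H) = -68, tr(H) = 0.
det(H) < 0, so H is indefinite: neither convex nor concave.

neither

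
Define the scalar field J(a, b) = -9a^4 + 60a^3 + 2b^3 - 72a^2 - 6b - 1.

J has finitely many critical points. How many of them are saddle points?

J separates as a function of a plus a function of b, so ∇J=0 decouples.
∂J/∂a = -36a(a - 4)(a - 1) = 0 at a ∈ {0, 1, 4}; ∂J/∂b = 6(b - 1)(b + 1) = 0 at b ∈ {-1, 1}.
The Hessian is diagonal: diag(J_aa, J_bb). Second derivatives: J_aa(0)=-144, J_aa(1)=108, J_aa(4)=-432; J_bb(-1)=-12, J_bb(1)=12.
Saddle points occur where the two diagonal entries have opposite signs: (0, 1), (1, -1), (4, 1). Count: 3.

3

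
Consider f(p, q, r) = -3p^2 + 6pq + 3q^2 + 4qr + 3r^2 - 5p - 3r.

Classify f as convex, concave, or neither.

f is quadratic, so its Hessian is the constant matrix H = [[-6, 6, 0], [6, 6, 4], [0, 4, 6]].
Leading principal minors: -6, -72, -336.
Neither pattern holds ⇒ H is indefinite ⇒ neither convex nor concave.

neither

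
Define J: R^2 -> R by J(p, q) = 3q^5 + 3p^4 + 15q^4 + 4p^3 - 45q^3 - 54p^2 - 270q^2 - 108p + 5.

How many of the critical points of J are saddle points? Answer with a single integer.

6

J separates as a function of p plus a function of q, so ∇J=0 decouples.
∂J/∂p = 12(p - 3)(p + 1)(p + 3) = 0 at p ∈ {-3, -1, 3}; ∂J/∂q = 15q(q - 3)(q + 3)(q + 4) = 0 at q ∈ {-4, -3, 0, 3}.
The Hessian is diagonal: diag(J_pp, J_qq). Second derivatives: J_pp(-3)=144, J_pp(-1)=-96, J_pp(3)=288; J_qq(-4)=-420, J_qq(-3)=270, J_qq(0)=-540, J_qq(3)=1890.
Saddle points occur where the two diagonal entries have opposite signs: (-3, -4), (-3, 0), (-1, -3), (-1, 3), (3, -4), (3, 0). Count: 6.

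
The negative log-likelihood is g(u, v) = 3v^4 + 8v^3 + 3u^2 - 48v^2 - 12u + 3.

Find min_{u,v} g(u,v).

-521

g(u,v) separates as P(u) + Q(v) + 3, so its minimum is min P + min Q + 3.
P'(u) = 6u - 12 vanishes at u ∈ {2}; Q'(v) = 12v(v - 2)(v + 4) vanishes at v ∈ {-4, 0, 2}.
Local minima of P (where P''>0): P(2)=-12. Local minima of Q: Q(-4)=-512, Q(2)=-80.
So the global minimum of g is P(2) + Q(-4) + 3 = -12 − 512 + 3 = -521, attained at (2, -4).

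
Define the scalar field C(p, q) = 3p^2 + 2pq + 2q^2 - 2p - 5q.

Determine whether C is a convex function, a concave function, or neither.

C is quadratic, so its Hessian is the constant matrix H = [[6, 2], [2, 4]].
det(H) = 20, tr(H) = 10.
det(H) > 0 and tr(H) > 0, so H is positive definite everywhere: convex.

convex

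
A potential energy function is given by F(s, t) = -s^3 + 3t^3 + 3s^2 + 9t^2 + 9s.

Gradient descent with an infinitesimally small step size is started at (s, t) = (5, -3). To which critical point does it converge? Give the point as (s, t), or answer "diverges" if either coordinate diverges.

F is separable, so gradient descent decouples: s follows -∂F/∂s, t follows -∂F/∂t.
∂F/∂s = -3(s - 3)(s + 1); at s=5 this is -36, so s increases.
∂F/∂t = 9t(t + 2); at t=-3 this is 27, so t decreases.
The s-coordinate has no critical point in that direction and runs off to infinity.

diverges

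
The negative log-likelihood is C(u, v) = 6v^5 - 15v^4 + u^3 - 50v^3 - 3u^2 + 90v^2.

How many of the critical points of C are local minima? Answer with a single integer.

2

C separates as a function of u plus a function of v, so ∇C=0 decouples.
∂C/∂u = 3u(u - 2) = 0 at u ∈ {0, 2}; ∂C/∂v = 30v(v - 3)(v - 1)(v + 2) = 0 at v ∈ {-2, 0, 1, 3}.
The Hessian is diagonal: diag(C_uu, C_vv). Second derivatives: C_uu(0)=-6, C_uu(2)=6; C_vv(-2)=-900, C_vv(0)=180, C_vv(1)=-180, C_vv(3)=900.
Local minima occur where both diagonal entries positive: (2, 0), (2, 3). Count: 2.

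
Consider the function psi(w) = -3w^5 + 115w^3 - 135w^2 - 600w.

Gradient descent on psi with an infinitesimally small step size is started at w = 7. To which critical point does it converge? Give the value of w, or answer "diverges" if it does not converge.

diverges

psi'(w) = -15(w - 4)(w - 2)(w + 1)(w + 5), so psi'(7) = -21600.
Gradient descent moves in the -psi' direction, i.e. w is increasing.
There is no critical point above w=7, and psi' keeps the same sign, so the iterate runs off to +∞.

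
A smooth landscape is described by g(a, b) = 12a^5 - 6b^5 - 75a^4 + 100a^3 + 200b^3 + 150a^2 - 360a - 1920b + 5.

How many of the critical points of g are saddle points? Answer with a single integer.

8

g separates as a function of a plus a function of b, so ∇g=0 decouples.
∂g/∂a = 60(a - 3)(a - 2)(a - 1)(a + 1) = 0 at a ∈ {-1, 1, 2, 3}; ∂g/∂b = -30(b - 4)(b - 2)(b + 2)(b + 4) = 0 at b ∈ {-4, -2, 2, 4}.
The Hessian is diagonal: diag(g_aa, g_bb). Second derivatives: g_aa(-1)=-1440, g_aa(1)=240, g_aa(2)=-180, g_aa(3)=480; g_bb(-4)=2880, g_bb(-2)=-1440, g_bb(2)=1440, g_bb(4)=-2880.
Saddle points occur where the two diagonal entries have opposite signs: (-1, -4), (-1, 2), (1, -2), (1, 4), (2, -4), (2, 2), (3, -2), (3, 4). Count: 8.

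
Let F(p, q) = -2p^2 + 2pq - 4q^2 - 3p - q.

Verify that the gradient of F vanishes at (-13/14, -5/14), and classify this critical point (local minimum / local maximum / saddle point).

∇F = (-4p + 2q - 3, 2p - 8q - 1); substituting (-13/14, -5/14) gives ∇F = (0, 0), so (-13/14, -5/14) is indeed a critical point.
The Hessian of F is constant: H = [[-4, 2], [2, -8]].
det(H) = (-4)·(-8) − 2² = 28.
det(H) > 0 and tr(H) = -12 < 0, so H is negative definite and the point is a local maximum.

local maximum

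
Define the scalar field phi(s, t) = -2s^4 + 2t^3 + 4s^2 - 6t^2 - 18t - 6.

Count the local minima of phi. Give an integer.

phi separates as a function of s plus a function of t, so ∇phi=0 decouples.
∂phi/∂s = -8s(s - 1)(s + 1) = 0 at s ∈ {-1, 0, 1}; ∂phi/∂t = 6(t - 3)(t + 1) = 0 at t ∈ {-1, 3}.
The Hessian is diagonal: diag(phi_ss, phi_tt). Second derivatives: phi_ss(-1)=-16, phi_ss(0)=8, phi_ss(1)=-16; phi_tt(-1)=-24, phi_tt(3)=24.
Local minima occur where both diagonal entries positive: (0, 3). Count: 1.

1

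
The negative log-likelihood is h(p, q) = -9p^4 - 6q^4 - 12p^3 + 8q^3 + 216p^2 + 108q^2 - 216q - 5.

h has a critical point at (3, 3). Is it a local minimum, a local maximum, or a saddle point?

The mixed partial ∂²h/∂p∂q is 0, so the Hessian at any point is diag(h_pp, h_qq) = diag(36(-3p^2 - 2p + 12), 24(-3q^2 + 2q + 9)).
At (3, 3): H = diag(-756, -288).
Both eigenvalues are negative, so H is negative definite: a local maximum.

local maximum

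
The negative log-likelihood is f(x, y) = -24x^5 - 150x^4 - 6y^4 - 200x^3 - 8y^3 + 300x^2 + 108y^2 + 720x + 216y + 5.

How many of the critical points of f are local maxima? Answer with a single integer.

f separates as a function of x plus a function of y, so ∇f=0 decouples.
∂f/∂x = -120(x - 1)(x + 1)(x + 2)(x + 3) = 0 at x ∈ {-3, -2, -1, 1}; ∂f/∂y = -24(y - 3)(y + 1)(y + 3) = 0 at y ∈ {-3, -1, 3}.
The Hessian is diagonal: diag(f_xx, f_yy). Second derivatives: f_xx(-3)=960, f_xx(-2)=-360, f_xx(-1)=480, f_xx(1)=-2880; f_yy(-3)=-288, f_yy(-1)=192, f_yy(3)=-576.
Local maxima occur where both diagonal entries negative: (-2, -3), (-2, 3), (1, -3), (1, 3). Count: 4.

4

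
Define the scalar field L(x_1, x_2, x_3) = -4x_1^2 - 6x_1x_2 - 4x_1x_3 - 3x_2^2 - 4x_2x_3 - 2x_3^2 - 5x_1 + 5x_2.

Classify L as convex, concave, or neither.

L is quadratic, so its Hessian is the constant matrix H = [[-8, -6, -4], [-6, -6, -4], [-4, -4, -4]].
Leading principal minors: -8, 12, -16.
Signs alternate −, +, − ⇒ H ≺ 0 ⇒ concave.

concave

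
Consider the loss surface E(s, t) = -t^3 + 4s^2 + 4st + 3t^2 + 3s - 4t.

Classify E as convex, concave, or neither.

neither

The term -t^3 is cubic, so the Hessian is not constant.
∂²E/∂t² = -6t + 6, which takes both signs as t varies (negative for sufficiently large t). A diagonal entry of the Hessian changing sign means the Hessian is neither positive- nor negative-semidefinite on all of R^2.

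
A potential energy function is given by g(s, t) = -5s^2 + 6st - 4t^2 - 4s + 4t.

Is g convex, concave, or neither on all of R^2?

g is quadratic, so its Hessian is the constant matrix H = [[-10, 6], [6, -8]].
det(H) = 44, tr(H) = -18.
det(H) > 0 and tr(H) < 0, so H is negative definite everywhere: concave.

concave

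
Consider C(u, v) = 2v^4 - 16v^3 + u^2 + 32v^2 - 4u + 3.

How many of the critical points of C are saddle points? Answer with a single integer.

1

C separates as a function of u plus a function of v, so ∇C=0 decouples.
∂C/∂u = 2(u - 2) = 0 at u ∈ {2}; ∂C/∂v = 8v(v - 4)(v - 2) = 0 at v ∈ {0, 2, 4}.
The Hessian is diagonal: diag(C_uu, C_vv). Second derivatives: C_uu(2)=2; C_vv(0)=64, C_vv(2)=-32, C_vv(4)=64.
Saddle points occur where the two diagonal entries have opposite signs: (2, 2). Count: 1.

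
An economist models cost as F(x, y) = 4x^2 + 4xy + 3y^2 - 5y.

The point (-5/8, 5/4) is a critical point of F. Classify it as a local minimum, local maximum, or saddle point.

local minimum

The Hessian of F is constant: H = [[8, 4], [4, 6]].
det(H) = 8·6 − 4² = 32.
det(H) > 0 and tr(H) = 14 > 0, so H is positive definite and the point is a local minimum.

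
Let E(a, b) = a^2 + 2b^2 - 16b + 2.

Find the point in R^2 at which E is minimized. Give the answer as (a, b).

E(a,b) separates as P(a) + Q(b) + 2, so its minimum is min P + min Q + 2.
P'(a) = 2a vanishes at a ∈ {0}; Q'(b) = 4b - 16 vanishes at b ∈ {4}.
Local minima of P (where P''>0): P(0)=0. Local minima of Q: Q(4)=-32.
So the global minimum of E is P(0) + Q(4) + 2 = 0 − 32 + 2 = -30, attained at (0, 4).

(0, 4)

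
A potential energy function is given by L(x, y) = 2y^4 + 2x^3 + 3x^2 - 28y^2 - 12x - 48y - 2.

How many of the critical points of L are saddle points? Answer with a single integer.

L separates as a function of x plus a function of y, so ∇L=0 decouples.
∂L/∂x = 6(x - 1)(x + 2) = 0 at x ∈ {-2, 1}; ∂L/∂y = 8(y - 3)(y + 1)(y + 2) = 0 at y ∈ {-2, -1, 3}.
The Hessian is diagonal: diag(L_xx, L_yy). Second derivatives: L_xx(-2)=-18, L_xx(1)=18; L_yy(-2)=40, L_yy(-1)=-32, L_yy(3)=160.
Saddle points occur where the two diagonal entries have opposite signs: (-2, -2), (-2, 3), (1, -1). Count: 3.

3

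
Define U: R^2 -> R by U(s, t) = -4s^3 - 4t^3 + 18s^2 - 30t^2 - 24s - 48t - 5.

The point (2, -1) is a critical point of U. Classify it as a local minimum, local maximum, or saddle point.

The mixed partial ∂²U/∂s∂t is 0, so the Hessian at any point is diag(U_ss, U_tt) = diag(12(-2s + 3), -12(2t + 5)).
At (2, -1): H = diag(-12, -36).
Both eigenvalues are negative, so H is negative definite: a local maximum.

local maximum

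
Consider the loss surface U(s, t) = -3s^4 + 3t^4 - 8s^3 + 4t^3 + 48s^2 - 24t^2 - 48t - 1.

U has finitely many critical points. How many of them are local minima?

2

U separates as a function of s plus a function of t, so ∇U=0 decouples.
∂U/∂s = -12s(s - 2)(s + 4) = 0 at s ∈ {-4, 0, 2}; ∂U/∂t = 12(t - 2)(t + 1)(t + 2) = 0 at t ∈ {-2, -1, 2}.
The Hessian is diagonal: diag(U_ss, U_tt). Second derivatives: U_ss(-4)=-288, U_ss(0)=96, U_ss(2)=-144; U_tt(-2)=48, U_tt(-1)=-36, U_tt(2)=144.
Local minima occur where both diagonal entries positive: (0, -2), (0, 2). Count: 2.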